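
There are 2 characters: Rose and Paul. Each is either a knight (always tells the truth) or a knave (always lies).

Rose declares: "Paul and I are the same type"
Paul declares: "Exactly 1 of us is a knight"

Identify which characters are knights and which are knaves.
Rose is a knave.
Paul is a knight.

Verification:
- Rose (knave) says "Paul and I are the same type" - this is FALSE (a lie) because Rose is a knave and Paul is a knight.
- Paul (knight) says "Exactly 1 of us is a knight" - this is TRUE because there are 1 knights.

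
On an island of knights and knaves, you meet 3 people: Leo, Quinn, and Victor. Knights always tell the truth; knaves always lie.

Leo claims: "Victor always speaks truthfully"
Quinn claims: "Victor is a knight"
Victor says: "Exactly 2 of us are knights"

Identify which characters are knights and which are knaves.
Leo is a knave.
Quinn is a knave.
Victor is a knave.

Verification:
- Leo (knave) says "Victor always speaks truthfully" - this is FALSE (a lie) because Victor is a knave.
- Quinn (knave) says "Victor is a knight" - this is FALSE (a lie) because Victor is a knave.
- Victor (knave) says "Exactly 2 of us are knights" - this is FALSE (a lie) because there are 0 knights.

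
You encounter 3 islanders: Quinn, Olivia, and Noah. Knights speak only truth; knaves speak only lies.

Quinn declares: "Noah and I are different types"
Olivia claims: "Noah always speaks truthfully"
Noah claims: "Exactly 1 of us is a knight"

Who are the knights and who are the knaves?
Quinn is a knave.
Olivia is a knave.
Noah is a knave.

Verification:
- Quinn (knave) says "Noah and I are different types" - this is FALSE (a lie) because Quinn is a knave and Noah is a knave.
- Olivia (knave) says "Noah always speaks truthfully" - this is FALSE (a lie) because Noah is a knave.
- Noah (knave) says "Exactly 1 of us is a knight" - this is FALSE (a lie) because there are 0 knights.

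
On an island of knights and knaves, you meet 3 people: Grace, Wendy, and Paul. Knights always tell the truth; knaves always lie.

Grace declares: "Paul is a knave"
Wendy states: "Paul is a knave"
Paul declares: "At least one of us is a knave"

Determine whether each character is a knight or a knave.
Grace is a knave.
Wendy is a knave.
Paul is a knight.

Verification:
- Grace (knave) says "Paul is a knave" - this is FALSE (a lie) because Paul is a knight.
- Wendy (knave) says "Paul is a knave" - this is FALSE (a lie) because Paul is a knight.
- Paul (knight) says "At least one of us is a knave" - this is TRUE because Grace and Wendy are knaves.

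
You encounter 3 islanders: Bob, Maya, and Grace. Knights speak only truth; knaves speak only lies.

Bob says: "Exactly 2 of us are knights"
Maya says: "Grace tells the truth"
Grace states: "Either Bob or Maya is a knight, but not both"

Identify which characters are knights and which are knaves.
Bob is a knave.
Maya is a knave.
Grace is a knave.

Verification:
- Bob (knave) says "Exactly 2 of us are knights" - this is FALSE (a lie) because there are 0 knights.
- Maya (knave) says "Grace tells the truth" - this is FALSE (a lie) because Grace is a knave.
- Grace (knave) says "Either Bob or Maya is a knight, but not both" - this is FALSE (a lie) because Bob is a knave and Maya is a knave.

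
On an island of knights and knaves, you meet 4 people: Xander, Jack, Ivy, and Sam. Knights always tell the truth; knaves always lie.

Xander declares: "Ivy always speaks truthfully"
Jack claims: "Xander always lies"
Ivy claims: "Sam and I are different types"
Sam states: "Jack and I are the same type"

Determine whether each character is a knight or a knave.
Xander is a knave.
Jack is a knight.
Ivy is a knave.
Sam is a knave.

Verification:
- Xander (knave) says "Ivy always speaks truthfully" - this is FALSE (a lie) because Ivy is a knave.
- Jack (knight) says "Xander always lies" - this is TRUE because Xander is a knave.
- Ivy (knave) says "Sam and I are different types" - this is FALSE (a lie) because Ivy is a knave and Sam is a knave.
- Sam (knave) says "Jack and I are the same type" - this is FALSE (a lie) because Sam is a knave and Jack is a knight.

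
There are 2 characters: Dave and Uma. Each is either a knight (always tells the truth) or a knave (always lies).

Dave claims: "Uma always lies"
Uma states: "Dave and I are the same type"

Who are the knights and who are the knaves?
Dave is a knight.
Uma is a knave.

Verification:
- Dave (knight) says "Uma always lies" - this is TRUE because Uma is a knave.
- Uma (knave) says "Dave and I are the same type" - this is FALSE (a lie) because Uma is a knave and Dave is a knight.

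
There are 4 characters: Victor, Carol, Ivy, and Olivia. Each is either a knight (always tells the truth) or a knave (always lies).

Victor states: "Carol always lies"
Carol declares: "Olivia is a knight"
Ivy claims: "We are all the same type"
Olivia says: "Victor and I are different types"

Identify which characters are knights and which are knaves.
Victor is a knave.
Carol is a knight.
Ivy is a knave.
Olivia is a knight.

Verification:
- Victor (knave) says "Carol always lies" - this is FALSE (a lie) because Carol is a knight.
- Carol (knight) says "Olivia is a knight" - this is TRUE because Olivia is a knight.
- Ivy (knave) says "We are all the same type" - this is FALSE (a lie) because Carol and Olivia are knights and Victor and Ivy are knaves.
- Olivia (knight) says "Victor and I are different types" - this is TRUE because Olivia is a knight and Victor is a knave.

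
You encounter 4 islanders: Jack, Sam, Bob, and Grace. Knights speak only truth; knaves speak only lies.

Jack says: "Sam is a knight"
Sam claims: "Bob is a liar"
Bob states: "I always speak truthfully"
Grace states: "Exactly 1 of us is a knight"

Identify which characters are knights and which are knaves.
Jack is a knight.
Sam is a knight.
Bob is a knave.
Grace is a knave.

Verification:
- Jack (knight) says "Sam is a knight" - this is TRUE because Sam is a knight.
- Sam (knight) says "Bob is a liar" - this is TRUE because Bob is a knave.
- Bob (knave) says "I always speak truthfully" - this is FALSE (a lie) because Bob is a knave.
- Grace (knave) says "Exactly 1 of us is a knight" - this is FALSE (a lie) because there are 2 knights.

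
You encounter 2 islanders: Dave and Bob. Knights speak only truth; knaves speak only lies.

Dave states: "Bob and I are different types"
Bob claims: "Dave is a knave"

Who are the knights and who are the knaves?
Dave is a knight.
Bob is a knave.

Verification:
- Dave (knight) says "Bob and I are different types" - this is TRUE because Dave is a knight and Bob is a knave.
- Bob (knave) says "Dave is a knave" - this is FALSE (a lie) because Dave is a knight.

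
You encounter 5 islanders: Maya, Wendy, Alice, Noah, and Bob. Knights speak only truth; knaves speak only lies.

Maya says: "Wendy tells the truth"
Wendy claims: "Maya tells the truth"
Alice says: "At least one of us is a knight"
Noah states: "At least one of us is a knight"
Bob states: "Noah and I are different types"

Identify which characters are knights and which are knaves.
Maya is a knave.
Wendy is a knave.
Alice is a knave.
Noah is a knave.
Bob is a knave.

Verification:
- Maya (knave) says "Wendy tells the truth" - this is FALSE (a lie) because Wendy is a knave.
- Wendy (knave) says "Maya tells the truth" - this is FALSE (a lie) because Maya is a knave.
- Alice (knave) says "At least one of us is a knight" - this is FALSE (a lie) because no one is a knight.
- Noah (knave) says "At least one of us is a knight" - this is FALSE (a lie) because no one is a knight.
- Bob (knave) says "Noah and I are different types" - this is FALSE (a lie) because Bob is a knave and Noah is a knave.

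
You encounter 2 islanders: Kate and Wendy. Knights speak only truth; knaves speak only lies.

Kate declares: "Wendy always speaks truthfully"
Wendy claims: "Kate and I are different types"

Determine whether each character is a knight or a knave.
Kate is a knave.
Wendy is a knave.

Verification:
- Kate (knave) says "Wendy always speaks truthfully" - this is FALSE (a lie) because Wendy is a knave.
- Wendy (knave) says "Kate and I are different types" - this is FALSE (a lie) because Wendy is a knave and Kate is a knave.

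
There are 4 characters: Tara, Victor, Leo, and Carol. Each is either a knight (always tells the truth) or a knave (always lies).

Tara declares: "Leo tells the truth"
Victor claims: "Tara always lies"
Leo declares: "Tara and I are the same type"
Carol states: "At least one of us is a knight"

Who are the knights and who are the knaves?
Tara is a knight.
Victor is a knave.
Leo is a knight.
Carol is a knight.

Verification:
- Tara (knight) says "Leo tells the truth" - this is TRUE because Leo is a knight.
- Victor (knave) says "Tara always lies" - this is FALSE (a lie) because Tara is a knight.
- Leo (knight) says "Tara and I are the same type" - this is TRUE because Leo is a knight and Tara is a knight.
- Carol (knight) says "At least one of us is a knight" - this is TRUE because Tara, Leo, and Carol are knights.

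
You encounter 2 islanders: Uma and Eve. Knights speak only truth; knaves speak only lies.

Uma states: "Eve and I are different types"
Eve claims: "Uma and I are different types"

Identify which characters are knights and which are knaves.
Uma is a knave.
Eve is a knave.

Verification:
- Uma (knave) says "Eve and I are different types" - this is FALSE (a lie) because Uma is a knave and Eve is a knave.
- Eve (knave) says "Uma and I are different types" - this is FALSE (a lie) because Eve is a knave and Uma is a knave.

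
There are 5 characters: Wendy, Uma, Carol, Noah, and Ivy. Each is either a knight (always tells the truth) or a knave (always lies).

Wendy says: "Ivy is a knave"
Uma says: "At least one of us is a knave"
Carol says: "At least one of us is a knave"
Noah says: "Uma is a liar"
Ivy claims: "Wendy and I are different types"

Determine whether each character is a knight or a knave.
Wendy is a knave.
Uma is a knight.
Carol is a knight.
Noah is a knave.
Ivy is a knight.

Verification:
- Wendy (knave) says "Ivy is a knave" - this is FALSE (a lie) because Ivy is a knight.
- Uma (knight) says "At least one of us is a knave" - this is TRUE because Wendy and Noah are knaves.
- Carol (knight) says "At least one of us is a knave" - this is TRUE because Wendy and Noah are knaves.
- Noah (knave) says "Uma is a liar" - this is FALSE (a lie) because Uma is a knight.
- Ivy (knight) says "Wendy and I are different types" - this is TRUE because Ivy is a knight and Wendy is a knave.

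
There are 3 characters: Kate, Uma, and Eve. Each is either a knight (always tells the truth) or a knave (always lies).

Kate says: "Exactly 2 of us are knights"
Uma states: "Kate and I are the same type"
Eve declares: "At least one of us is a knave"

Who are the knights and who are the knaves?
Kate is a knight.
Uma is a knave.
Eve is a knight.

Verification:
- Kate (knight) says "Exactly 2 of us are knights" - this is TRUE because there are 2 knights.
- Uma (knave) says "Kate and I are the same type" - this is FALSE (a lie) because Uma is a knave and Kate is a knight.
- Eve (knight) says "At least one of us is a knave" - this is TRUE because Uma is a knave.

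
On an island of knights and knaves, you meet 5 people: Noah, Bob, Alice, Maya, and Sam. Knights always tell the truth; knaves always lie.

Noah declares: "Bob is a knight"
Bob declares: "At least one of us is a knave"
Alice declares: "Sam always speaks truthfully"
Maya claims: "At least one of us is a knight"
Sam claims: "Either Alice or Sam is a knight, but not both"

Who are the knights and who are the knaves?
Noah is a knight.
Bob is a knight.
Alice is a knave.
Maya is a knight.
Sam is a knave.

Verification:
- Noah (knight) says "Bob is a knight" - this is TRUE because Bob is a knight.
- Bob (knight) says "At least one of us is a knave" - this is TRUE because Alice and Sam are knaves.
- Alice (knave) says "Sam always speaks truthfully" - this is FALSE (a lie) because Sam is a knave.
- Maya (knight) says "At least one of us is a knight" - this is TRUE because Noah, Bob, and Maya are knights.
- Sam (knave) says "Either Alice or Sam is a knight, but not both" - this is FALSE (a lie) because Alice is a knave and Sam is a knave.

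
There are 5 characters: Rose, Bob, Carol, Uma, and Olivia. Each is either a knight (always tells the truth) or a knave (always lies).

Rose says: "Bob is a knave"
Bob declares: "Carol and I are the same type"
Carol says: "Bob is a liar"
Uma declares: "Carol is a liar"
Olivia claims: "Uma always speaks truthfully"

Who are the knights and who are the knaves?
Rose is a knight.
Bob is a knave.
Carol is a knight.
Uma is a knave.
Olivia is a knave.

Verification:
- Rose (knight) says "Bob is a knave" - this is TRUE because Bob is a knave.
- Bob (knave) says "Carol and I are the same type" - this is FALSE (a lie) because Bob is a knave and Carol is a knight.
- Carol (knight) says "Bob is a liar" - this is TRUE because Bob is a knave.
- Uma (knave) says "Carol is a liar" - this is FALSE (a lie) because Carol is a knight.
- Olivia (knave) says "Uma always speaks truthfully" - this is FALSE (a lie) because Uma is a knave.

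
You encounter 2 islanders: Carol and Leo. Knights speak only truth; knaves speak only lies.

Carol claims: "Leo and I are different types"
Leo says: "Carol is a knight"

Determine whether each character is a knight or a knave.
Carol is a knave.
Leo is a knave.

Verification:
- Carol (knave) says "Leo and I are different types" - this is FALSE (a lie) because Carol is a knave and Leo is a knave.
- Leo (knave) says "Carol is a knight" - this is FALSE (a lie) because Carol is a knave.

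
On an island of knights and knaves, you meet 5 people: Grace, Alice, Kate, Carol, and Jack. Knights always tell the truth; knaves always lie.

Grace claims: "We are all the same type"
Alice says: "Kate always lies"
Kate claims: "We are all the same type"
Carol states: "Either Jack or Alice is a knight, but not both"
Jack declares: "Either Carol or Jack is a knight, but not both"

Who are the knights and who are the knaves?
Grace is a knave.
Alice is a knight.
Kate is a knave.
Carol is a knave.
Jack is a knight.

Verification:
- Grace (knave) says "We are all the same type" - this is FALSE (a lie) because Alice and Jack are knights and Grace, Kate, and Carol are knaves.
- Alice (knight) says "Kate always lies" - this is TRUE because Kate is a knave.
- Kate (knave) says "We are all the same type" - this is FALSE (a lie) because Alice and Jack are knights and Grace, Kate, and Carol are knaves.
- Carol (knave) says "Either Jack or Alice is a knight, but not both" - this is FALSE (a lie) because Jack is a knight and Alice is a knight.
- Jack (knight) says "Either Carol or Jack is a knight, but not both" - this is TRUE because Carol is a knave and Jack is a knight.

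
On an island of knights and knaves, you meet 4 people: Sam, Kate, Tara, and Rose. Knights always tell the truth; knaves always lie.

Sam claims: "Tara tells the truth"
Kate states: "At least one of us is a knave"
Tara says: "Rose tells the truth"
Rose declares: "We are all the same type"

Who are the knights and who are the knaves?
Sam is a knave.
Kate is a knight.
Tara is a knave.
Rose is a knave.

Verification:
- Sam (knave) says "Tara tells the truth" - this is FALSE (a lie) because Tara is a knave.
- Kate (knight) says "At least one of us is a knave" - this is TRUE because Sam, Tara, and Rose are knaves.
- Tara (knave) says "Rose tells the truth" - this is FALSE (a lie) because Rose is a knave.
- Rose (knave) says "We are all the same type" - this is FALSE (a lie) because Kate is a knight and Sam, Tara, and Rose are knaves.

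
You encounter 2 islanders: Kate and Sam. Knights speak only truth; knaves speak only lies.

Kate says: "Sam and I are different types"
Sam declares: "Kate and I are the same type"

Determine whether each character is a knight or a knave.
Kate is a knight.
Sam is a knave.

Verification:
- Kate (knight) says "Sam and I are different types" - this is TRUE because Kate is a knight and Sam is a knave.
- Sam (knave) says "Kate and I are the same type" - this is FALSE (a lie) because Sam is a knave and Kate is a knight.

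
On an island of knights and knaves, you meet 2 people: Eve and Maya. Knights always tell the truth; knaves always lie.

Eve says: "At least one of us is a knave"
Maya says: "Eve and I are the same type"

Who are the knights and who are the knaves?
Eve is a knight.
Maya is a knave.

Verification:
- Eve (knight) says "At least one of us is a knave" - this is TRUE because Maya is a knave.
- Maya (knave) says "Eve and I are the same type" - this is FALSE (a lie) because Maya is a knave and Eve is a knight.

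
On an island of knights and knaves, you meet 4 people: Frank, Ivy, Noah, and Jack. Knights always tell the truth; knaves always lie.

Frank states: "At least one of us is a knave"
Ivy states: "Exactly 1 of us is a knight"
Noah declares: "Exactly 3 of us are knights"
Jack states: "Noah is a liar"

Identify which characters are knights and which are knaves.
Frank is a knight.
Ivy is a knave.
Noah is a knave.
Jack is a knight.

Verification:
- Frank (knight) says "At least one of us is a knave" - this is TRUE because Ivy and Noah are knaves.
- Ivy (knave) says "Exactly 1 of us is a knight" - this is FALSE (a lie) because there are 2 knights.
- Noah (knave) says "Exactly 3 of us are knights" - this is FALSE (a lie) because there are 2 knights.
- Jack (knight) says "Noah is a liar" - this is TRUE because Noah is a knave.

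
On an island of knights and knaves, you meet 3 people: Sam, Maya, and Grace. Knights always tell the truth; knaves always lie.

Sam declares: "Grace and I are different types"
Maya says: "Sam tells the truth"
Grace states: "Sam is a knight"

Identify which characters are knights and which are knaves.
Sam is a knave.
Maya is a knave.
Grace is a knave.

Verification:
- Sam (knave) says "Grace and I are different types" - this is FALSE (a lie) because Sam is a knave and Grace is a knave.
- Maya (knave) says "Sam tells the truth" - this is FALSE (a lie) because Sam is a knave.
- Grace (knave) says "Sam is a knight" - this is FALSE (a lie) because Sam is a knave.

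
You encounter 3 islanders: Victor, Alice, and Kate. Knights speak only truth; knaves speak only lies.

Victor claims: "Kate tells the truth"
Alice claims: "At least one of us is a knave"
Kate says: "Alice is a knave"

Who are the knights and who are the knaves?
Victor is a knave.
Alice is a knight.
Kate is a knave.

Verification:
- Victor (knave) says "Kate tells the truth" - this is FALSE (a lie) because Kate is a knave.
- Alice (knight) says "At least one of us is a knave" - this is TRUE because Victor and Kate are knaves.
- Kate (knave) says "Alice is a knave" - this is FALSE (a lie) because Alice is a knight.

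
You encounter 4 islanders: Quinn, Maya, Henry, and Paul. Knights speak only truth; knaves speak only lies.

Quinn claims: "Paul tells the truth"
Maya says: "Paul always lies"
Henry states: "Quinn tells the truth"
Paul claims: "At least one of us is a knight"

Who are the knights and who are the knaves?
Quinn is a knight.
Maya is a knave.
Henry is a knight.
Paul is a knight.

Verification:
- Quinn (knight) says "Paul tells the truth" - this is TRUE because Paul is a knight.
- Maya (knave) says "Paul always lies" - this is FALSE (a lie) because Paul is a knight.
- Henry (knight) says "Quinn tells the truth" - this is TRUE because Quinn is a knight.
- Paul (knight) says "At least one of us is a knight" - this is TRUE because Quinn, Henry, and Paul are knights.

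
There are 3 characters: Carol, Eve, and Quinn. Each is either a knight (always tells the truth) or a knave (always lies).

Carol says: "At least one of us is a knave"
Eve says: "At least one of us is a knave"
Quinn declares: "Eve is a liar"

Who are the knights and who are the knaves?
Carol is a knight.
Eve is a knight.
Quinn is a knave.

Verification:
- Carol (knight) says "At least one of us is a knave" - this is TRUE because Quinn is a knave.
- Eve (knight) says "At least one of us is a knave" - this is TRUE because Quinn is a knave.
- Quinn (knave) says "Eve is a liar" - this is FALSE (a lie) because Eve is a knight.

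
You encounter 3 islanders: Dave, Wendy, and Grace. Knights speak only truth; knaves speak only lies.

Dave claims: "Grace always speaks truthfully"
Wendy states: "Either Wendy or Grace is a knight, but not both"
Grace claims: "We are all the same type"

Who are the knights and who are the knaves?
Dave is a knave.
Wendy is a knight.
Grace is a knave.

Verification:
- Dave (knave) says "Grace always speaks truthfully" - this is FALSE (a lie) because Grace is a knave.
- Wendy (knight) says "Either Wendy or Grace is a knight, but not both" - this is TRUE because Wendy is a knight and Grace is a knave.
- Grace (knave) says "We are all the same type" - this is FALSE (a lie) because Wendy is a knight and Dave and Grace are knaves.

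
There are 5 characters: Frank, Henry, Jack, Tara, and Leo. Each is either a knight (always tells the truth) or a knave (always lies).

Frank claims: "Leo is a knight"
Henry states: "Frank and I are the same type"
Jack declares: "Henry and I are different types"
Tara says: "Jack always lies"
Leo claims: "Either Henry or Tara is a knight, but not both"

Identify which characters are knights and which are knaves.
Frank is a knight.
Henry is a knave.
Jack is a knave.
Tara is a knight.
Leo is a knight.

Verification:
- Frank (knight) says "Leo is a knight" - this is TRUE because Leo is a knight.
- Henry (knave) says "Frank and I are the same type" - this is FALSE (a lie) because Henry is a knave and Frank is a knight.
- Jack (knave) says "Henry and I are different types" - this is FALSE (a lie) because Jack is a knave and Henry is a knave.
- Tara (knight) says "Jack always lies" - this is TRUE because Jack is a knave.
- Leo (knight) says "Either Henry or Tara is a knight, but not both" - this is TRUE because Henry is a knave and Tara is a knight.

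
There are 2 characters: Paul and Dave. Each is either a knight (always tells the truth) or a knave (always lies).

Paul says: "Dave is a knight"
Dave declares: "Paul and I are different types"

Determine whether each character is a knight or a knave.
Paul is a knave.
Dave is a knave.

Verification:
- Paul (knave) says "Dave is a knight" - this is FALSE (a lie) because Dave is a knave.
- Dave (knave) says "Paul and I are different types" - this is FALSE (a lie) because Dave is a knave and Paul is a knave.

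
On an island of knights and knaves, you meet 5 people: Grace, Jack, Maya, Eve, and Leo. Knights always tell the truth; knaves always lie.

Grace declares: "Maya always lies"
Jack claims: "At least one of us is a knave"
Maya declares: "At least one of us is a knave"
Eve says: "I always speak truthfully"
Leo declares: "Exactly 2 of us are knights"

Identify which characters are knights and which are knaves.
Grace is a knave.
Jack is a knight.
Maya is a knight.
Eve is a knight.
Leo is a knave.

Verification:
- Grace (knave) says "Maya always lies" - this is FALSE (a lie) because Maya is a knight.
- Jack (knight) says "At least one of us is a knave" - this is TRUE because Grace and Leo are knaves.
- Maya (knight) says "At least one of us is a knave" - this is TRUE because Grace and Leo are knaves.
- Eve (knight) says "I always speak truthfully" - this is TRUE because Eve is a knight.
- Leo (knave) says "Exactly 2 of us are knights" - this is FALSE (a lie) because there are 3 knights.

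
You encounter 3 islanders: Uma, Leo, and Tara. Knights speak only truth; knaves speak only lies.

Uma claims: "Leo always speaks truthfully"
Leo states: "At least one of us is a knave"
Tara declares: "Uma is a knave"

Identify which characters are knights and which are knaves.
Uma is a knight.
Leo is a knight.
Tara is a knave.

Verification:
- Uma (knight) says "Leo always speaks truthfully" - this is TRUE because Leo is a knight.
- Leo (knight) says "At least one of us is a knave" - this is TRUE because Tara is a knave.
- Tara (knave) says "Uma is a knave" - this is FALSE (a lie) because Uma is a knight.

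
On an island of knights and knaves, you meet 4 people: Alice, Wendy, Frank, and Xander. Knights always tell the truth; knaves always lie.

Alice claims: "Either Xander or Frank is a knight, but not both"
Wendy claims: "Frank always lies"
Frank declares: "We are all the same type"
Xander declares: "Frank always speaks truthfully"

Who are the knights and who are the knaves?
Alice is a knave.
Wendy is a knight.
Frank is a knave.
Xander is a knave.

Verification:
- Alice (knave) says "Either Xander or Frank is a knight, but not both" - this is FALSE (a lie) because Xander is a knave and Frank is a knave.
- Wendy (knight) says "Frank always lies" - this is TRUE because Frank is a knave.
- Frank (knave) says "We are all the same type" - this is FALSE (a lie) because Wendy is a knight and Alice, Frank, and Xander are knaves.
- Xander (knave) says "Frank always speaks truthfully" - this is FALSE (a lie) because Frank is a knave.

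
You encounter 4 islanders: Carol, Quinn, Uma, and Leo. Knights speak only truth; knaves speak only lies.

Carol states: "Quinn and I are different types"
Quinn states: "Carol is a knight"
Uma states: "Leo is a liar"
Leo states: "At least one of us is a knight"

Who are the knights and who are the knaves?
Carol is a knave.
Quinn is a knave.
Uma is a knave.
Leo is a knight.

Verification:
- Carol (knave) says "Quinn and I are different types" - this is FALSE (a lie) because Carol is a knave and Quinn is a knave.
- Quinn (knave) says "Carol is a knight" - this is FALSE (a lie) because Carol is a knave.
- Uma (knave) says "Leo is a liar" - this is FALSE (a lie) because Leo is a knight.
- Leo (knight) says "At least one of us is a knight" - this is TRUE because Leo is a knight.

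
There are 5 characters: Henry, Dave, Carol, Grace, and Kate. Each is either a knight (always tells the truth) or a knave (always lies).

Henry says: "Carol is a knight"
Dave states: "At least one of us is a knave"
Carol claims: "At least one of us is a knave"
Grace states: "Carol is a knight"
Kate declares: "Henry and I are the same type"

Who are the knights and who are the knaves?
Henry is a knight.
Dave is a knight.
Carol is a knight.
Grace is a knight.
Kate is a knave.

Verification:
- Henry (knight) says "Carol is a knight" - this is TRUE because Carol is a knight.
- Dave (knight) says "At least one of us is a knave" - this is TRUE because Kate is a knave.
- Carol (knight) says "At least one of us is a knave" - this is TRUE because Kate is a knave.
- Grace (knight) says "Carol is a knight" - this is TRUE because Carol is a knight.
- Kate (knave) says "Henry and I are the same type" - this is FALSE (a lie) because Kate is a knave and Henry is a knight.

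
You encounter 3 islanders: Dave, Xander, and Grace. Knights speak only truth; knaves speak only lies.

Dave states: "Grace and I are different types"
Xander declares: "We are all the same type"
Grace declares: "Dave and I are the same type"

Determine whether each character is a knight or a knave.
Dave is a knight.
Xander is a knave.
Grace is a knave.

Verification:
- Dave (knight) says "Grace and I are different types" - this is TRUE because Dave is a knight and Grace is a knave.
- Xander (knave) says "We are all the same type" - this is FALSE (a lie) because Dave is a knight and Xander and Grace are knaves.
- Grace (knave) says "Dave and I are the same type" - this is FALSE (a lie) because Grace is a knave and Dave is a knight.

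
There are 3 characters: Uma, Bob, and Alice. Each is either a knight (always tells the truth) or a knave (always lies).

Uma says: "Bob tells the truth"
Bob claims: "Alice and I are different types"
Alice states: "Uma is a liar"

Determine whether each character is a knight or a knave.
Uma is a knight.
Bob is a knight.
Alice is a knave.

Verification:
- Uma (knight) says "Bob tells the truth" - this is TRUE because Bob is a knight.
- Bob (knight) says "Alice and I are different types" - this is TRUE because Bob is a knight and Alice is a knave.
- Alice (knave) says "Uma is a liar" - this is FALSE (a lie) because Uma is a knight.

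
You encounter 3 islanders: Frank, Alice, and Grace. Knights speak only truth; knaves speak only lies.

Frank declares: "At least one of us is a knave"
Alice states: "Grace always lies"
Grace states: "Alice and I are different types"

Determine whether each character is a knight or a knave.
Frank is a knight.
Alice is a knave.
Grace is a knight.

Verification:
- Frank (knight) says "At least one of us is a knave" - this is TRUE because Alice is a knave.
- Alice (knave) says "Grace always lies" - this is FALSE (a lie) because Grace is a knight.
- Grace (knight) says "Alice and I are different types" - this is TRUE because Grace is a knight and Alice is a knave.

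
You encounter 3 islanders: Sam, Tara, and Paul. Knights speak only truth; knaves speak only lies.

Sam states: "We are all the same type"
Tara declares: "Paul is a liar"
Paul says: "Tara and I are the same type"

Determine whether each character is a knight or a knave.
Sam is a knave.
Tara is a knight.
Paul is a knave.

Verification:
- Sam (knave) says "We are all the same type" - this is FALSE (a lie) because Tara is a knight and Sam and Paul are knaves.
- Tara (knight) says "Paul is a liar" - this is TRUE because Paul is a knave.
- Paul (knave) says "Tara and I are the same type" - this is FALSE (a lie) because Paul is a knave and Tara is a knight.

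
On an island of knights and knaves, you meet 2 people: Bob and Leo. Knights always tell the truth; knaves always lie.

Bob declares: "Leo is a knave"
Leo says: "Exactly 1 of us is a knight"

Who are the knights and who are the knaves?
Bob is a knave.
Leo is a knight.

Verification:
- Bob (knave) says "Leo is a knave" - this is FALSE (a lie) because Leo is a knight.
- Leo (knight) says "Exactly 1 of us is a knight" - this is TRUE because there are 1 knights.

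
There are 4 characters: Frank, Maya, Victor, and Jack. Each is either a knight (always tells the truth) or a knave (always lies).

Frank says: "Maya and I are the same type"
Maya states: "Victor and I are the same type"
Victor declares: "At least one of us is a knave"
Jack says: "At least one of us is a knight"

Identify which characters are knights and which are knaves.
Frank is a knave.
Maya is a knight.
Victor is a knight.
Jack is a knight.

Verification:
- Frank (knave) says "Maya and I are the same type" - this is FALSE (a lie) because Frank is a knave and Maya is a knight.
- Maya (knight) says "Victor and I are the same type" - this is TRUE because Maya is a knight and Victor is a knight.
- Victor (knight) says "At least one of us is a knave" - this is TRUE because Frank is a knave.
- Jack (knight) says "At least one of us is a knight" - this is TRUE because Maya, Victor, and Jack are knights.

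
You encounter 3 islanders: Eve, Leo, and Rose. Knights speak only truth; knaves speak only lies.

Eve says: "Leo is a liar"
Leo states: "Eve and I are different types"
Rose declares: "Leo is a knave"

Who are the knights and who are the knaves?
Eve is a knave.
Leo is a knight.
Rose is a knave.

Verification:
- Eve (knave) says "Leo is a liar" - this is FALSE (a lie) because Leo is a knight.
- Leo (knight) says "Eve and I are different types" - this is TRUE because Leo is a knight and Eve is a knave.
- Rose (knave) says "Leo is a knave" - this is FALSE (a lie) because Leo is a knight.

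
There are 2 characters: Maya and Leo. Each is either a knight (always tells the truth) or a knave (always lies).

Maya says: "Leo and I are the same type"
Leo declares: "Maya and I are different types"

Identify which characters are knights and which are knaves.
Maya is a knave.
Leo is a knight.

Verification:
- Maya (knave) says "Leo and I are the same type" - this is FALSE (a lie) because Maya is a knave and Leo is a knight.
- Leo (knight) says "Maya and I are different types" - this is TRUE because Leo is a knight and Maya is a knave.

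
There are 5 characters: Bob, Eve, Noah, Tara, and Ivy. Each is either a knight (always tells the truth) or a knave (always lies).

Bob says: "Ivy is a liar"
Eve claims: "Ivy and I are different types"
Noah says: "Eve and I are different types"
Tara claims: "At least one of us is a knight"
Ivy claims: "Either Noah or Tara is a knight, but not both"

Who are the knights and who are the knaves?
Bob is a knight.
Eve is a knave.
Noah is a knight.
Tara is a knight.
Ivy is a knave.

Verification:
- Bob (knight) says "Ivy is a liar" - this is TRUE because Ivy is a knave.
- Eve (knave) says "Ivy and I are different types" - this is FALSE (a lie) because Eve is a knave and Ivy is a knave.
- Noah (knight) says "Eve and I are different types" - this is TRUE because Noah is a knight and Eve is a knave.
- Tara (knight) says "At least one of us is a knight" - this is TRUE because Bob, Noah, and Tara are knights.
- Ivy (knave) says "Either Noah or Tara is a knight, but not both" - this is FALSE (a lie) because Noah is a knight and Tara is a knight.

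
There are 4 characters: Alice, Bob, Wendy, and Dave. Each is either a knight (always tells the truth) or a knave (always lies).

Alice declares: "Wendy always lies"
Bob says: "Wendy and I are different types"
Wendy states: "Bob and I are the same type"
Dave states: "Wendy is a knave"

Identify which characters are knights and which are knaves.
Alice is a knight.
Bob is a knight.
Wendy is a knave.
Dave is a knight.

Verification:
- Alice (knight) says "Wendy always lies" - this is TRUE because Wendy is a knave.
- Bob (knight) says "Wendy and I are different types" - this is TRUE because Bob is a knight and Wendy is a knave.
- Wendy (knave) says "Bob and I are the same type" - this is FALSE (a lie) because Wendy is a knave and Bob is a knight.
- Dave (knight) says "Wendy is a knave" - this is TRUE because Wendy is a knave.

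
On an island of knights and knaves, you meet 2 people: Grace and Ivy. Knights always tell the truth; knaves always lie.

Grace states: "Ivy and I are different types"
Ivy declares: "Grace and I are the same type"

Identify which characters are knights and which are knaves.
Grace is a knight.
Ivy is a knave.

Verification:
- Grace (knight) says "Ivy and I are different types" - this is TRUE because Grace is a knight and Ivy is a knave.
- Ivy (knave) says "Grace and I are the same type" - this is FALSE (a lie) because Ivy is a knave and Grace is a knight.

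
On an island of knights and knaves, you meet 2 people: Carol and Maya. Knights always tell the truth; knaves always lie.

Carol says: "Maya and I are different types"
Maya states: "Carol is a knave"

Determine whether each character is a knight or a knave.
Carol is a knight.
Maya is a knave.

Verification:
- Carol (knight) says "Maya and I are different types" - this is TRUE because Carol is a knight and Maya is a knave.
- Maya (knave) says "Carol is a knave" - this is FALSE (a lie) because Carol is a knight.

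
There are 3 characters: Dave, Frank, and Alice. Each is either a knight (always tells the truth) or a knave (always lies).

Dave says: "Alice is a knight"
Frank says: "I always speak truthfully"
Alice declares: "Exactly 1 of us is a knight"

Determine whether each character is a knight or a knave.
Dave is a knave.
Frank is a knave.
Alice is a knave.

Verification:
- Dave (knave) says "Alice is a knight" - this is FALSE (a lie) because Alice is a knave.
- Frank (knave) says "I always speak truthfully" - this is FALSE (a lie) because Frank is a knave.
- Alice (knave) says "Exactly 1 of us is a knight" - this is FALSE (a lie) because there are 0 knights.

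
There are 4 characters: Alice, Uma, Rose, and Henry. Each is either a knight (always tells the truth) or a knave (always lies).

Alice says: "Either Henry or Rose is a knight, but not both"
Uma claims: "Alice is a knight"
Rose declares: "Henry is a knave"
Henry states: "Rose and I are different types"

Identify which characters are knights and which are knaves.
Alice is a knight.
Uma is a knight.
Rose is a knave.
Henry is a knight.

Verification:
- Alice (knight) says "Either Henry or Rose is a knight, but not both" - this is TRUE because Henry is a knight and Rose is a knave.
- Uma (knight) says "Alice is a knight" - this is TRUE because Alice is a knight.
- Rose (knave) says "Henry is a knave" - this is FALSE (a lie) because Henry is a knight.
- Henry (knight) says "Rose and I are different types" - this is TRUE because Henry is a knight and Rose is a knave.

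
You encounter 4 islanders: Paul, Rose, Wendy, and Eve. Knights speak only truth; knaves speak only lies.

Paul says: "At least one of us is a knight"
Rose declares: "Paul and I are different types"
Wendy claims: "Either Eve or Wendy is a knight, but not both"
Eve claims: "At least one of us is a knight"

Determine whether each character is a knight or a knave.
Paul is a knave.
Rose is a knave.
Wendy is a knave.
Eve is a knave.

Verification:
- Paul (knave) says "At least one of us is a knight" - this is FALSE (a lie) because no one is a knight.
- Rose (knave) says "Paul and I are different types" - this is FALSE (a lie) because Rose is a knave and Paul is a knave.
- Wendy (knave) says "Either Eve or Wendy is a knight, but not both" - this is FALSE (a lie) because Eve is a knave and Wendy is a knave.
- Eve (knave) says "At least one of us is a knight" - this is FALSE (a lie) because no one is a knight.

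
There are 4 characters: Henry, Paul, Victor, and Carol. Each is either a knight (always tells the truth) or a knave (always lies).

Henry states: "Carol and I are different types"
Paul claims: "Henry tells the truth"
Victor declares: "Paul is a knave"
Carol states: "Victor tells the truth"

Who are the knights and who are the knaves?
Henry is a knight.
Paul is a knight.
Victor is a knave.
Carol is a knave.

Verification:
- Henry (knight) says "Carol and I are different types" - this is TRUE because Henry is a knight and Carol is a knave.
- Paul (knight) says "Henry tells the truth" - this is TRUE because Henry is a knight.
- Victor (knave) says "Paul is a knave" - this is FALSE (a lie) because Paul is a knight.
- Carol (knave) says "Victor tells the truth" - this is FALSE (a lie) because Victor is a knave.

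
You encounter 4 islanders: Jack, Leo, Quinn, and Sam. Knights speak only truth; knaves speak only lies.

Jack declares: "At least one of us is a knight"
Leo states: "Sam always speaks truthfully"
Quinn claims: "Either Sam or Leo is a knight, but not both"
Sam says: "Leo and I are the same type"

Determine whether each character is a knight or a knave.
Jack is a knight.
Leo is a knight.
Quinn is a knave.
Sam is a knight.

Verification:
- Jack (knight) says "At least one of us is a knight" - this is TRUE because Jack, Leo, and Sam are knights.
- Leo (knight) says "Sam always speaks truthfully" - this is TRUE because Sam is a knight.
- Quinn (knave) says "Either Sam or Leo is a knight, but not both" - this is FALSE (a lie) because Sam is a knight and Leo is a knight.
- Sam (knight) says "Leo and I are the same type" - this is TRUE because Sam is a knight and Leo is a knight.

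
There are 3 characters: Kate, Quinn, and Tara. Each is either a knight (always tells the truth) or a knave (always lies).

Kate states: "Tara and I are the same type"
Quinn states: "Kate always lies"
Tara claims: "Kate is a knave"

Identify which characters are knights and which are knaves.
Kate is a knave.
Quinn is a knight.
Tara is a knight.

Verification:
- Kate (knave) says "Tara and I are the same type" - this is FALSE (a lie) because Kate is a knave and Tara is a knight.
- Quinn (knight) says "Kate always lies" - this is TRUE because Kate is a knave.
- Tara (knight) says "Kate is a knave" - this is TRUE because Kate is a knave.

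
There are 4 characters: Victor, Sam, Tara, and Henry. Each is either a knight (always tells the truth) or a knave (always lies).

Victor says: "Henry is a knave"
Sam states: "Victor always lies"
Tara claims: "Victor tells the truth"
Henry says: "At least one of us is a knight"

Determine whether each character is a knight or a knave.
Victor is a knave.
Sam is a knight.
Tara is a knave.
Henry is a knight.

Verification:
- Victor (knave) says "Henry is a knave" - this is FALSE (a lie) because Henry is a knight.
- Sam (knight) says "Victor always lies" - this is TRUE because Victor is a knave.
- Tara (knave) says "Victor tells the truth" - this is FALSE (a lie) because Victor is a knave.
- Henry (knight) says "At least one of us is a knight" - this is TRUE because Sam and Henry are knights.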